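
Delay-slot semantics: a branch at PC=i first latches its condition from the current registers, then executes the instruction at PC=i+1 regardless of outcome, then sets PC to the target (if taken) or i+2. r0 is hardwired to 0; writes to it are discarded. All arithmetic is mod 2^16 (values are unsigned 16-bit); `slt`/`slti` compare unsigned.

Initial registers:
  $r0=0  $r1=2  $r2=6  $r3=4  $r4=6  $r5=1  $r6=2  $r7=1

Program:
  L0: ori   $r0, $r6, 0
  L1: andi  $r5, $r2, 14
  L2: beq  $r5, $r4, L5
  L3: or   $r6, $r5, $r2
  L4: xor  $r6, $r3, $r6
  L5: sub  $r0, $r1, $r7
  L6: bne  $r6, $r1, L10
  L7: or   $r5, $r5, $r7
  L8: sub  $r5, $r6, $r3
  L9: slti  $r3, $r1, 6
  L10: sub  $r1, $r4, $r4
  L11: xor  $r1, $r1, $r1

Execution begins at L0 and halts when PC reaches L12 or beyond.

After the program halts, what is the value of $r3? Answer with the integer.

4

PC=0  ori   $r0, $r6, 0      | $r0=0 $r1=2 $r2=6 $r3=4 $r4=6 $r5=1 $r6=2 $r7=1
PC=1  andi  $r5, $r2, 14     | $r0=0 $r1=2 $r2=6 $r3=4 $r4=6 $r5=6 $r6=2 $r7=1
PC=2  beq  $r5, $r4, L5      | $r0=0 $r1=2 $r2=6 $r3=4 $r4=6 $r5=6 $r6=2 $r7=1  [TAKEN]
PC=3  or   $r6, $r5, $r2     | $r0=0 $r1=2 $r2=6 $r3=4 $r4=6 $r5=6 $r6=6 $r7=1
PC=5  sub  $r0, $r1, $r7     | $r0=0 $r1=2 $r2=6 $r3=4 $r4=6 $r5=6 $r6=6 $r7=1
PC=6  bne  $r6, $r1, L10     | $r0=0 $r1=2 $r2=6 $r3=4 $r4=6 $r5=6 $r6=6 $r7=1  [TAKEN]
PC=7  or   $r5, $r5, $r7     | $r0=0 $r1=2 $r2=6 $r3=4 $r4=6 $r5=7 $r6=6 $r7=1
PC=10 sub  $r1, $r4, $r4     | $r0=0 $r1=0 $r2=6 $r3=4 $r4=6 $r5=7 $r6=6 $r7=1
PC=11 xor  $r1, $r1, $r1     | $r0=0 $r1=0 $r2=6 $r3=4 $r4=6 $r5=7 $r6=6 $r7=1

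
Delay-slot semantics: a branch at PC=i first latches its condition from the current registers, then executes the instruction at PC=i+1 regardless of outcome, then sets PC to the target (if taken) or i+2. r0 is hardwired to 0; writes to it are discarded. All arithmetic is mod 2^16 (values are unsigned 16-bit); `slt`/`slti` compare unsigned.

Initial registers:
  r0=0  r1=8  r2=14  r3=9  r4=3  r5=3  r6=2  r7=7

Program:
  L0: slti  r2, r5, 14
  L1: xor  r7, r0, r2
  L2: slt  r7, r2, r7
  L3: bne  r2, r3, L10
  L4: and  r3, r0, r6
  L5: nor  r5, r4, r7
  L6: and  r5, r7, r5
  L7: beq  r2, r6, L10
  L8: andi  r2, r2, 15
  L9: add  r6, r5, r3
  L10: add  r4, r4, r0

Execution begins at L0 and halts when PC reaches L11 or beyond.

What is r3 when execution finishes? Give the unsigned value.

0

PC=0  slti  r2, r5, 14       | r0=0 r1=8 r2=1 r3=9 r4=3 r5=3 r6=2 r7=7
PC=1  xor  r7, r0, r2        | r0=0 r1=8 r2=1 r3=9 r4=3 r5=3 r6=2 r7=1
PC=2  slt  r7, r2, r7        | r0=0 r1=8 r2=1 r3=9 r4=3 r5=3 r6=2 r7=0
PC=3  bne  r2, r3, L10       | r0=0 r1=8 r2=1 r3=9 r4=3 r5=3 r6=2 r7=0  [TAKEN]
PC=4  and  r3, r0, r6        | r0=0 r1=8 r2=1 r3=0 r4=3 r5=3 r6=2 r7=0
PC=10 add  r4, r4, r0        | r0=0 r1=8 r2=1 r3=0 r4=3 r5=3 r6=2 r7=0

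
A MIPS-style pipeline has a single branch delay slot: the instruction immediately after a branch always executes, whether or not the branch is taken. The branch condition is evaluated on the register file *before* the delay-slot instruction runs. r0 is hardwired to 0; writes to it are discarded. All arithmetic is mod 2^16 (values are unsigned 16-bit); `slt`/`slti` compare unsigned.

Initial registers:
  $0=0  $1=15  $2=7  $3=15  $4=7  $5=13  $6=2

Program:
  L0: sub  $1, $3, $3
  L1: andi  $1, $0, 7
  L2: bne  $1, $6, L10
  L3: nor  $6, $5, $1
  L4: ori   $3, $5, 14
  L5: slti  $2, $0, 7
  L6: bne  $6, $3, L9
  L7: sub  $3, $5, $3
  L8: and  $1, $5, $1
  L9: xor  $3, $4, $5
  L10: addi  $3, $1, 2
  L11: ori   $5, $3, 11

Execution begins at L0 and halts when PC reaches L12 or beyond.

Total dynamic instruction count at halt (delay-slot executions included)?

6

#0 sub  $1, $3, $3 ; 0/0/7/15/7/13/2
#1 andi  $1, $0, 7 ; 0/0/7/15/7/13/2
#2 bne  $1, $6, L10 ; 0/0/7/15/7/13/2 ; →target
#3 nor  $6, $5, $1 ; 0/0/7/15/7/13/65522
#10 addi  $3, $1, 2 ; 0/0/7/2/7/13/65522
#11 ori   $5, $3, 11 ; 0/0/7/2/7/11/65522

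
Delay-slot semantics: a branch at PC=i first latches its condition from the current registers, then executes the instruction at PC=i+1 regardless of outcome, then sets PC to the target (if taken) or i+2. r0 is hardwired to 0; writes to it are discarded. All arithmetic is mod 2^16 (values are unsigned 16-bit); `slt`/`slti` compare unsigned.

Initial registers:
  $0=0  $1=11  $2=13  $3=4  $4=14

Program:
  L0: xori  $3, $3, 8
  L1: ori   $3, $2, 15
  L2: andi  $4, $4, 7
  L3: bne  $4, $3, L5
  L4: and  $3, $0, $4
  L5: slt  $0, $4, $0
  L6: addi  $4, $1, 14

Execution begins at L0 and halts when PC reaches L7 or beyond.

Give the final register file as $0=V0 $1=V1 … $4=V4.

  step pc=0: xori  $3, $3, 8  regs=(0,11,13,12,14)
  step pc=1: ori   $3, $2, 15  regs=(0,11,13,15,14)
  step pc=2: andi  $4, $4, 7  regs=(0,11,13,15,6)
  step pc=3: bne  $4, $3, L5  cond=T  regs=(0,11,13,15,6)
  step pc=4: and  $3, $0, $4  regs=(0,11,13,0,6)
  step pc=5: slt  $0, $4, $0  regs=(0,11,13,0,6)
  step pc=6: addi  $4, $1, 14  regs=(0,11,13,0,25)

$0=0 $1=11 $2=13 $3=0 $4=25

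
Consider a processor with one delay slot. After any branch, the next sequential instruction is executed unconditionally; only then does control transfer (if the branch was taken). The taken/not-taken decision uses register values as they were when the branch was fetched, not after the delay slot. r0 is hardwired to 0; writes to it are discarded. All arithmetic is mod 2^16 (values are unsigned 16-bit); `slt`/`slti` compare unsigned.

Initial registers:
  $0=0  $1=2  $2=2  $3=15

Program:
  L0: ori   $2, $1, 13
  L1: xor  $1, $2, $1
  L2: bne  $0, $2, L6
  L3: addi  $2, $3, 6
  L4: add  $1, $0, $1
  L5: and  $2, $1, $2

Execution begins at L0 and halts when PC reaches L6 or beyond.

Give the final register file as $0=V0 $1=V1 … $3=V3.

$0=0 $1=13 $2=21 $3=15

PC=0  ori   $2, $1, 13       | $0=0 $1=2 $2=15 $3=15
PC=1  xor  $1, $2, $1        | $0=0 $1=13 $2=15 $3=15
PC=2  bne  $0, $2, L6        | $0=0 $1=13 $2=15 $3=15  [TAKEN]
PC=3  addi  $2, $3, 6        | $0=0 $1=13 $2=21 $3=15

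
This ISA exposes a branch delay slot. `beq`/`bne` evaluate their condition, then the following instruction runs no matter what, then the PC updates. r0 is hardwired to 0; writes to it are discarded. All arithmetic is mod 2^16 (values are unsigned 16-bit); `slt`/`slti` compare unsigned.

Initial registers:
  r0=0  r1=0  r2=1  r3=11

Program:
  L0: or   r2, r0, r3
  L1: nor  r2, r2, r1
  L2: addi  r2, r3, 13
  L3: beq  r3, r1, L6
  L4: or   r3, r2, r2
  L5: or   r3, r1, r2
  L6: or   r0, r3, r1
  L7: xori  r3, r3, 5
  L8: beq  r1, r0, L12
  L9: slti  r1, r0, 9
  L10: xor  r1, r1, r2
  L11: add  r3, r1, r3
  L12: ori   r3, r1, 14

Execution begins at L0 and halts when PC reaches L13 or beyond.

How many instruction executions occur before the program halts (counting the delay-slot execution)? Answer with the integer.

11

#0 or   r2, r0, r3 ; 0/0/11/11
#1 nor  r2, r2, r1 ; 0/0/65524/11
#2 addi  r2, r3, 13 ; 0/0/24/11
#3 beq  r3, r1, L6 ; 0/0/24/11 ; →fallthru
#4 or   r3, r2, r2 ; 0/0/24/24
#5 or   r3, r1, r2 ; 0/0/24/24
#6 or   r0, r3, r1 ; 0/0/24/24
#7 xori  r3, r3, 5 ; 0/0/24/29
#8 beq  r1, r0, L12 ; 0/0/24/29 ; →target
#9 slti  r1, r0, 9 ; 0/1/24/29
#12 ori   r3, r1, 14 ; 0/1/24/15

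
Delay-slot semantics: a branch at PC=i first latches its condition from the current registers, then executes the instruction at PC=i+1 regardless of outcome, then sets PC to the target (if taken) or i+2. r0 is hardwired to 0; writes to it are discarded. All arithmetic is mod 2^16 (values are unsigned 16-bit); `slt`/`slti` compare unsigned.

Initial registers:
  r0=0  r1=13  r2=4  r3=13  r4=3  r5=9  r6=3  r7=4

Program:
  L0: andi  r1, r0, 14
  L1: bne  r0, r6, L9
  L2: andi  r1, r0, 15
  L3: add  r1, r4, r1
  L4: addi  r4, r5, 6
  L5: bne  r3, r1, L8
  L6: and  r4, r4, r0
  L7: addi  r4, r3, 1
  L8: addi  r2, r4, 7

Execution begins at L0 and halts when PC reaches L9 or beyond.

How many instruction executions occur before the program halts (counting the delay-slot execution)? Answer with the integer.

  step pc=0: andi  r1, r0, 14  regs=(0,0,4,13,3,9,3,4)
  step pc=1: bne  r0, r6, L9  cond=T  regs=(0,0,4,13,3,9,3,4)
  step pc=2: andi  r1, r0, 15  regs=(0,0,4,13,3,9,3,4)

3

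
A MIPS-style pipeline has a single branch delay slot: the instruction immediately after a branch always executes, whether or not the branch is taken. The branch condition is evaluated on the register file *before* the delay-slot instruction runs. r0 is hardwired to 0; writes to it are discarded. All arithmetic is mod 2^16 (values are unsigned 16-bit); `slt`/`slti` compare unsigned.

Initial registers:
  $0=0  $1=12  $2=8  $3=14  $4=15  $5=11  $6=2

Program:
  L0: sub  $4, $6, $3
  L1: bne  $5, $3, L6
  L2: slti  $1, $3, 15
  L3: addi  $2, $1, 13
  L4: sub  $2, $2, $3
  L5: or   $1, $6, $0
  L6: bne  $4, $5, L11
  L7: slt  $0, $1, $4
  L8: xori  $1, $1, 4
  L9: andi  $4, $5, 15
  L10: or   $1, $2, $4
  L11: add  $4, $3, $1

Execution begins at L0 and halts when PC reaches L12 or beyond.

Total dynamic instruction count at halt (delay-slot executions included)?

  step pc=0: sub  $4, $6, $3  regs=(0,12,8,14,65524,11,2)
  step pc=1: bne  $5, $3, L6  cond=T  regs=(0,12,8,14,65524,11,2)
  step pc=2: slti  $1, $3, 15  regs=(0,1,8,14,65524,11,2)
  step pc=6: bne  $4, $5, L11  cond=T  regs=(0,1,8,14,65524,11,2)
  step pc=7: slt  $0, $1, $4  regs=(0,1,8,14,65524,11,2)
  step pc=11: add  $4, $3, $1  regs=(0,1,8,14,15,11,2)

6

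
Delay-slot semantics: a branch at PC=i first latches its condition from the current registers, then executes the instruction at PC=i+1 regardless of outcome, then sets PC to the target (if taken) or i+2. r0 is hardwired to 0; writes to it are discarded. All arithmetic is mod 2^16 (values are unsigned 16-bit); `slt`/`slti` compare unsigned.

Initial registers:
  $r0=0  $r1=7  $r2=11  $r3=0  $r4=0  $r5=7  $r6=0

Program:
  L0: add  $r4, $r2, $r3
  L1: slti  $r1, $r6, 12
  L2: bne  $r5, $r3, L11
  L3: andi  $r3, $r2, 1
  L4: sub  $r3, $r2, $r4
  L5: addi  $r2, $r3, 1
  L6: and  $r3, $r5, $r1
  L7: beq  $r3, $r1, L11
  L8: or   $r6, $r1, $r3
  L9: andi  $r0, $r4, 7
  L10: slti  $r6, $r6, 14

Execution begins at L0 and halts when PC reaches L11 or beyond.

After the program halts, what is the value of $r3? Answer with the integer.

#0 add  $r4, $r2, $r3 ; 0/7/11/0/11/7/0
#1 slti  $r1, $r6, 12 ; 0/1/11/0/11/7/0
#2 bne  $r5, $r3, L11 ; 0/1/11/0/11/7/0 ; →target
#3 andi  $r3, $r2, 1 ; 0/1/11/1/11/7/0

1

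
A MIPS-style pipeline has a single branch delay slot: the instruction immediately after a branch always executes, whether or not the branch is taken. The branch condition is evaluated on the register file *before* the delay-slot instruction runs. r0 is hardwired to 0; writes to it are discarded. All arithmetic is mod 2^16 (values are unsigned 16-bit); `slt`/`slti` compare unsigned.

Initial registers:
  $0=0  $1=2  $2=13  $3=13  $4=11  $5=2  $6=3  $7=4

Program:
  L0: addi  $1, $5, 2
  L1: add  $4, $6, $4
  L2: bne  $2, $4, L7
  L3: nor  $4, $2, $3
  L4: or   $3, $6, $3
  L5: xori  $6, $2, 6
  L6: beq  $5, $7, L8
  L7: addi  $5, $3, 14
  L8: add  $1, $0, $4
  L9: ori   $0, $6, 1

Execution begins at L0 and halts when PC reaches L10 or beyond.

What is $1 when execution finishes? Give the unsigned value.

65522

[0] addi  $1, $5, 2  →  {$0:0, $1:4, $2:13, $3:13, $4:11, $5:2, $6:3, $7:4}
[1] add  $4, $6, $4  →  {$0:0, $1:4, $2:13, $3:13, $4:14, $5:2, $6:3, $7:4}
[2] bne  $2, $4, L7  →  {$0:0, $1:4, $2:13, $3:13, $4:14, $5:2, $6:3, $7:4}  ⟨branch taken⟩
[3] nor  $4, $2, $3  →  {$0:0, $1:4, $2:13, $3:13, $4:65522, $5:2, $6:3, $7:4}
[7] addi  $5, $3, 14  →  {$0:0, $1:4, $2:13, $3:13, $4:65522, $5:27, $6:3, $7:4}
[8] add  $1, $0, $4  →  {$0:0, $1:65522, $2:13, $3:13, $4:65522, $5:27, $6:3, $7:4}
[9] ori   $0, $6, 1  →  {$0:0, $1:65522, $2:13, $3:13, $4:65522, $5:27, $6:3, $7:4}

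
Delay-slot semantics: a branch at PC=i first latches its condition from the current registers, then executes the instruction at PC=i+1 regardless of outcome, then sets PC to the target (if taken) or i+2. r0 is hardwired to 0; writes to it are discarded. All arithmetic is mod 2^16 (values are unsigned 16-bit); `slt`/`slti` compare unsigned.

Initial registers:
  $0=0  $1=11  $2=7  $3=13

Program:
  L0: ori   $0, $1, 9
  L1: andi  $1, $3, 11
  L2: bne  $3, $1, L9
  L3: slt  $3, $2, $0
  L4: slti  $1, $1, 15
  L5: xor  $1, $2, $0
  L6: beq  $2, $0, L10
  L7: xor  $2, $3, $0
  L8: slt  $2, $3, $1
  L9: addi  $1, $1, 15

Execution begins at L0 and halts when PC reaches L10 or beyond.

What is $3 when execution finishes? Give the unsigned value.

[0] ori   $0, $1, 9  →  {$0:0, $1:11, $2:7, $3:13}
[1] andi  $1, $3, 11  →  {$0:0, $1:9, $2:7, $3:13}
[2] bne  $3, $1, L9  →  {$0:0, $1:9, $2:7, $3:13}  ⟨branch taken⟩
[3] slt  $3, $2, $0  →  {$0:0, $1:9, $2:7, $3:0}
[9] addi  $1, $1, 15  →  {$0:0, $1:24, $2:7, $3:0}

0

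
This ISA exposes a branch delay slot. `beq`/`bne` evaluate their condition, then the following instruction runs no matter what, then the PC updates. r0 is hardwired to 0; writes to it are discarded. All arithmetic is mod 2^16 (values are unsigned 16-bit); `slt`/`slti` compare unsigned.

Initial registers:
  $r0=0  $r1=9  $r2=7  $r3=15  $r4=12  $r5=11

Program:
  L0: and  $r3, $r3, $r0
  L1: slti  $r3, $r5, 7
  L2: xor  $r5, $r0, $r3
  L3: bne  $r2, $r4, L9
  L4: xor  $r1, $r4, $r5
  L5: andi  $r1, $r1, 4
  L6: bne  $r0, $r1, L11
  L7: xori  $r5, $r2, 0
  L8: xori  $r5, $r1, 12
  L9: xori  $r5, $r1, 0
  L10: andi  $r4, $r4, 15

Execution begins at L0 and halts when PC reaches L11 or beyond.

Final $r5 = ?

  step pc=0: and  $r3, $r3, $r0  regs=(0,9,7,0,12,11)
  step pc=1: slti  $r3, $r5, 7  regs=(0,9,7,0,12,11)
  step pc=2: xor  $r5, $r0, $r3  regs=(0,9,7,0,12,0)
  step pc=3: bne  $r2, $r4, L9  cond=T  regs=(0,9,7,0,12,0)
  step pc=4: xor  $r1, $r4, $r5  regs=(0,12,7,0,12,0)
  step pc=9: xori  $r5, $r1, 0  regs=(0,12,7,0,12,12)
  step pc=10: andi  $r4, $r4, 15  regs=(0,12,7,0,12,12)

12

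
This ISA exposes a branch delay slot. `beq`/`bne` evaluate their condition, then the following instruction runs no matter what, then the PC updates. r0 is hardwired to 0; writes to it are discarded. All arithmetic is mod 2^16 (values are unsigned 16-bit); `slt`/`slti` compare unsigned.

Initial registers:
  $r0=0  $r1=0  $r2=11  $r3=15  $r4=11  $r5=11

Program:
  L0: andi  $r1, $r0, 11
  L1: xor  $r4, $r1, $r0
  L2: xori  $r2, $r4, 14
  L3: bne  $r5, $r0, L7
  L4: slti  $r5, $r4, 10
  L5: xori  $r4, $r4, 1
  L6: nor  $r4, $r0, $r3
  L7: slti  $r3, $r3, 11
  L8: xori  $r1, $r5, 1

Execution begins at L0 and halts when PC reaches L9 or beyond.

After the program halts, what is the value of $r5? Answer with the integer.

1

#0 andi  $r1, $r0, 11 ; 0/0/11/15/11/11
#1 xor  $r4, $r1, $r0 ; 0/0/11/15/0/11
#2 xori  $r2, $r4, 14 ; 0/0/14/15/0/11
#3 bne  $r5, $r0, L7 ; 0/0/14/15/0/11 ; →target
#4 slti  $r5, $r4, 10 ; 0/0/14/15/0/1
#7 slti  $r3, $r3, 11 ; 0/0/14/0/0/1
#8 xori  $r1, $r5, 1 ; 0/0/14/0/0/1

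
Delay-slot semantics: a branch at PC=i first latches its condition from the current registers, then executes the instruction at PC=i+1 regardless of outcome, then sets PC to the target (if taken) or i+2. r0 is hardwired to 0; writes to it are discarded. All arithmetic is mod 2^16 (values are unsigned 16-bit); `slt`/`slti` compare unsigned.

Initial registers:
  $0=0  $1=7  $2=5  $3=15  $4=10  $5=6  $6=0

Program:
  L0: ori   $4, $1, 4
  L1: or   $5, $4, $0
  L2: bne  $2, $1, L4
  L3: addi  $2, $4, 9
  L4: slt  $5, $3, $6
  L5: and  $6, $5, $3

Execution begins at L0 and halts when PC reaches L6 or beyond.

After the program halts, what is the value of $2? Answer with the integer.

16

PC=0  ori   $4, $1, 4        | $0=0 $1=7 $2=5 $3=15 $4=7 $5=6 $6=0
PC=1  or   $5, $4, $0        | $0=0 $1=7 $2=5 $3=15 $4=7 $5=7 $6=0
PC=2  bne  $2, $1, L4        | $0=0 $1=7 $2=5 $3=15 $4=7 $5=7 $6=0  [TAKEN]
PC=3  addi  $2, $4, 9        | $0=0 $1=7 $2=16 $3=15 $4=7 $5=7 $6=0
PC=4  slt  $5, $3, $6        | $0=0 $1=7 $2=16 $3=15 $4=7 $5=0 $6=0
PC=5  and  $6, $5, $3        | $0=0 $1=7 $2=16 $3=15 $4=7 $5=0 $6=0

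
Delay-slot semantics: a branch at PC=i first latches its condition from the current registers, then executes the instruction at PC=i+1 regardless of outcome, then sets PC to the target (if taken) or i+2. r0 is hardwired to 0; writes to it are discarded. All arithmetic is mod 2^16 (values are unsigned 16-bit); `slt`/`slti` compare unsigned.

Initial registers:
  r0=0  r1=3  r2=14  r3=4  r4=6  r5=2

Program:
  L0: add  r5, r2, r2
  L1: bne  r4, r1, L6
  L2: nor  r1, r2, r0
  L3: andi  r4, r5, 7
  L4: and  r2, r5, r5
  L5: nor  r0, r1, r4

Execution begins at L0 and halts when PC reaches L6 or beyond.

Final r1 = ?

65521

PC=0  add  r5, r2, r2        | r0=0 r1=3 r2=14 r3=4 r4=6 r5=28
PC=1  bne  r4, r1, L6        | r0=0 r1=3 r2=14 r3=4 r4=6 r5=28  [TAKEN]
PC=2  nor  r1, r2, r0        | r0=0 r1=65521 r2=14 r3=4 r4=6 r5=28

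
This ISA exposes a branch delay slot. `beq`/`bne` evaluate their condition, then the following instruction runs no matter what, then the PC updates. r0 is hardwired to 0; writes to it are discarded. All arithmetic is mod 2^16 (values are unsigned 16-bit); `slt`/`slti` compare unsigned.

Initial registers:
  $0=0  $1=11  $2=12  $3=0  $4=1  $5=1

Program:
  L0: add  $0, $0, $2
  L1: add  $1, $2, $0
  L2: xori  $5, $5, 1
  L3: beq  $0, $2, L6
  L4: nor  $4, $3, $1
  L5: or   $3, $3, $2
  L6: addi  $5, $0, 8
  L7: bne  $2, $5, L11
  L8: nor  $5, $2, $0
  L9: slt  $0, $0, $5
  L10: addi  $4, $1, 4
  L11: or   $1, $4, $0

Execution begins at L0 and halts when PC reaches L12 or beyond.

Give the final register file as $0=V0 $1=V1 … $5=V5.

$0=0 $1=65523 $2=12 $3=12 $4=65523 $5=65523

[0] add  $0, $0, $2  →  {$0:0, $1:11, $2:12, $3:0, $4:1, $5:1}
[1] add  $1, $2, $0  →  {$0:0, $1:12, $2:12, $3:0, $4:1, $5:1}
[2] xori  $5, $5, 1  →  {$0:0, $1:12, $2:12, $3:0, $4:1, $5:0}
[3] beq  $0, $2, L6  →  {$0:0, $1:12, $2:12, $3:0, $4:1, $5:0}  ⟨branch fallthrough⟩
[4] nor  $4, $3, $1  →  {$0:0, $1:12, $2:12, $3:0, $4:65523, $5:0}
[5] or   $3, $3, $2  →  {$0:0, $1:12, $2:12, $3:12, $4:65523, $5:0}
[6] addi  $5, $0, 8  →  {$0:0, $1:12, $2:12, $3:12, $4:65523, $5:8}
[7] bne  $2, $5, L11  →  {$0:0, $1:12, $2:12, $3:12, $4:65523, $5:8}  ⟨branch taken⟩
[8] nor  $5, $2, $0  →  {$0:0, $1:12, $2:12, $3:12, $4:65523, $5:65523}
[11] or   $1, $4, $0  →  {$0:0, $1:65523, $2:12, $3:12, $4:65523, $5:65523}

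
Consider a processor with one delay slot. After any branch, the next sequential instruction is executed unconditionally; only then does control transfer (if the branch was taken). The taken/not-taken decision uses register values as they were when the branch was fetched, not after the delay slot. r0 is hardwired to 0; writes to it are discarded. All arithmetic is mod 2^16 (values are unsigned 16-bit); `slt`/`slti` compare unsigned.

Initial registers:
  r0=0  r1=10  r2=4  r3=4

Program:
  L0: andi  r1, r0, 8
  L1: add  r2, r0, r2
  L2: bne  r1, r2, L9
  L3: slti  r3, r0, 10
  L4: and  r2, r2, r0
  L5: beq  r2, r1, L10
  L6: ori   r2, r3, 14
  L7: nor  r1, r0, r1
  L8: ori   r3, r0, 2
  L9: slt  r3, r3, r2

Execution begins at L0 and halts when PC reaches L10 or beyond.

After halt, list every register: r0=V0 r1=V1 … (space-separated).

PC=0  andi  r1, r0, 8        | r0=0 r1=0 r2=4 r3=4
PC=1  add  r2, r0, r2        | r0=0 r1=0 r2=4 r3=4
PC=2  bne  r1, r2, L9        | r0=0 r1=0 r2=4 r3=4  [TAKEN]
PC=3  slti  r3, r0, 10       | r0=0 r1=0 r2=4 r3=1
PC=9  slt  r3, r3, r2        | r0=0 r1=0 r2=4 r3=1

r0=0 r1=0 r2=4 r3=1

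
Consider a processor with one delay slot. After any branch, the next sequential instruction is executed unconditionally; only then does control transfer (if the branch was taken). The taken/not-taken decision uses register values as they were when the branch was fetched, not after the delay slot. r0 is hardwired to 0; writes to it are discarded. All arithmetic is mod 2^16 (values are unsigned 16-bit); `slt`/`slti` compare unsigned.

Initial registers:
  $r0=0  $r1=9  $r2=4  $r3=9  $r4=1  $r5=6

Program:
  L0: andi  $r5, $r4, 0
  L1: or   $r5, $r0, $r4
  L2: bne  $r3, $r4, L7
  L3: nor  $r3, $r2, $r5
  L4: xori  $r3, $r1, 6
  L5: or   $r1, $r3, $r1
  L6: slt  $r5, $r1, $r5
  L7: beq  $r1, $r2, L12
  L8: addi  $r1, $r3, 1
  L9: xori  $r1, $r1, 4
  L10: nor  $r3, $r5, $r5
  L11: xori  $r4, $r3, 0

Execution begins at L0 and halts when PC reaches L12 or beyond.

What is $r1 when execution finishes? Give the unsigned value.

[0] andi  $r5, $r4, 0  →  {$r0:0, $r1:9, $r2:4, $r3:9, $r4:1, $r5:0}
[1] or   $r5, $r0, $r4  →  {$r0:0, $r1:9, $r2:4, $r3:9, $r4:1, $r5:1}
[2] bne  $r3, $r4, L7  →  {$r0:0, $r1:9, $r2:4, $r3:9, $r4:1, $r5:1}  ⟨branch taken⟩
[3] nor  $r3, $r2, $r5  →  {$r0:0, $r1:9, $r2:4, $r3:65530, $r4:1, $r5:1}
[7] beq  $r1, $r2, L12  →  {$r0:0, $r1:9, $r2:4, $r3:65530, $r4:1, $r5:1}  ⟨branch fallthrough⟩
[8] addi  $r1, $r3, 1  →  {$r0:0, $r1:65531, $r2:4, $r3:65530, $r4:1, $r5:1}
[9] xori  $r1, $r1, 4  →  {$r0:0, $r1:65535, $r2:4, $r3:65530, $r4:1, $r5:1}
[10] nor  $r3, $r5, $r5  →  {$r0:0, $r1:65535, $r2:4, $r3:65534, $r4:1, $r5:1}
[11] xori  $r4, $r3, 0  →  {$r0:0, $r1:65535, $r2:4, $r3:65534, $r4:65534, $r5:1}

65535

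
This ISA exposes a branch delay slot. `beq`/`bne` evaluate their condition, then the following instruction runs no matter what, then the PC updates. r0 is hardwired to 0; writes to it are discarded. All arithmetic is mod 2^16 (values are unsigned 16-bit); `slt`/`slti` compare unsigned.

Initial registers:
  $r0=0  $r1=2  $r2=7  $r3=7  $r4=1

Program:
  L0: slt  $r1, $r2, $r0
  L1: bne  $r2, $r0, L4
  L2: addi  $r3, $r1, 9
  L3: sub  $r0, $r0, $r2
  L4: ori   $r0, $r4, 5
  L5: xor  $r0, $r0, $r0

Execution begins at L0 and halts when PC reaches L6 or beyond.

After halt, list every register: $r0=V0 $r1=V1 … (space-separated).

$r0=0 $r1=0 $r2=7 $r3=9 $r4=1

[0] slt  $r1, $r2, $r0  →  {$r0:0, $r1:0, $r2:7, $r3:7, $r4:1}
[1] bne  $r2, $r0, L4  →  {$r0:0, $r1:0, $r2:7, $r3:7, $r4:1}  ⟨branch taken⟩
[2] addi  $r3, $r1, 9  →  {$r0:0, $r1:0, $r2:7, $r3:9, $r4:1}
[4] ori   $r0, $r4, 5  →  {$r0:0, $r1:0, $r2:7, $r3:9, $r4:1}
[5] xor  $r0, $r0, $r0  →  {$r0:0, $r1:0, $r2:7, $r3:9, $r4:1}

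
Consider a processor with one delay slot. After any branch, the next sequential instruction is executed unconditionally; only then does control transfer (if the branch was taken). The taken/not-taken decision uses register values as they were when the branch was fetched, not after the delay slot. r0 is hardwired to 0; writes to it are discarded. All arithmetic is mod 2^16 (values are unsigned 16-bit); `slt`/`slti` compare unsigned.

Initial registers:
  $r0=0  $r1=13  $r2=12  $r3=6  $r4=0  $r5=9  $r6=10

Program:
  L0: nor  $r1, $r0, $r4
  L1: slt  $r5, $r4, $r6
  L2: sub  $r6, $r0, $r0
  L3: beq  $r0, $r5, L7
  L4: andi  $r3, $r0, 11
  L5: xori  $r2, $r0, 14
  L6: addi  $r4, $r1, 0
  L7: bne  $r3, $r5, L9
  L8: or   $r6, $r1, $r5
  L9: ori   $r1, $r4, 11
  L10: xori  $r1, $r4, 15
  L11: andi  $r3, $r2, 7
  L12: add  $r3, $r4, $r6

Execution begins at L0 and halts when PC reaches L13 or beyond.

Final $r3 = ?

#0 nor  $r1, $r0, $r4 ; 0/65535/12/6/0/9/10
#1 slt  $r5, $r4, $r6 ; 0/65535/12/6/0/1/10
#2 sub  $r6, $r0, $r0 ; 0/65535/12/6/0/1/0
#3 beq  $r0, $r5, L7 ; 0/65535/12/6/0/1/0 ; →fallthru
#4 andi  $r3, $r0, 11 ; 0/65535/12/0/0/1/0
#5 xori  $r2, $r0, 14 ; 0/65535/14/0/0/1/0
#6 addi  $r4, $r1, 0 ; 0/65535/14/0/65535/1/0
#7 bne  $r3, $r5, L9 ; 0/65535/14/0/65535/1/0 ; →target
#8 or   $r6, $r1, $r5 ; 0/65535/14/0/65535/1/65535
#9 ori   $r1, $r4, 11 ; 0/65535/14/0/65535/1/65535
#10 xori  $r1, $r4, 15 ; 0/65520/14/0/65535/1/65535
#11 andi  $r3, $r2, 7 ; 0/65520/14/6/65535/1/65535
#12 add  $r3, $r4, $r6 ; 0/65520/14/65534/65535/1/65535

65534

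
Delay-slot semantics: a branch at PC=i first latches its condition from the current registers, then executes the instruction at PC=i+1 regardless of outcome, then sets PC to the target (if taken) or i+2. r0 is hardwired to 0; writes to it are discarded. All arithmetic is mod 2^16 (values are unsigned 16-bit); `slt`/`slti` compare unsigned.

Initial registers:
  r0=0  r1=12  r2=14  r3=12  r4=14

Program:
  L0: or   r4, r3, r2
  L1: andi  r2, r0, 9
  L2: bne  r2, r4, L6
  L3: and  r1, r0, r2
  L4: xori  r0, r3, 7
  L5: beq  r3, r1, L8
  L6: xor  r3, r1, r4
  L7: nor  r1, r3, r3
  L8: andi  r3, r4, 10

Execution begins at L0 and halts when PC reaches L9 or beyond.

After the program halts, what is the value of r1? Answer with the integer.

65521

[0] or   r4, r3, r2  →  {r0:0, r1:12, r2:14, r3:12, r4:14}
[1] andi  r2, r0, 9  →  {r0:0, r1:12, r2:0, r3:12, r4:14}
[2] bne  r2, r4, L6  →  {r0:0, r1:12, r2:0, r3:12, r4:14}  ⟨branch taken⟩
[3] and  r1, r0, r2  →  {r0:0, r1:0, r2:0, r3:12, r4:14}
[6] xor  r3, r1, r4  →  {r0:0, r1:0, r2:0, r3:14, r4:14}
[7] nor  r1, r3, r3  →  {r0:0, r1:65521, r2:0, r3:14, r4:14}
[8] andi  r3, r4, 10  →  {r0:0, r1:65521, r2:0, r3:10, r4:14}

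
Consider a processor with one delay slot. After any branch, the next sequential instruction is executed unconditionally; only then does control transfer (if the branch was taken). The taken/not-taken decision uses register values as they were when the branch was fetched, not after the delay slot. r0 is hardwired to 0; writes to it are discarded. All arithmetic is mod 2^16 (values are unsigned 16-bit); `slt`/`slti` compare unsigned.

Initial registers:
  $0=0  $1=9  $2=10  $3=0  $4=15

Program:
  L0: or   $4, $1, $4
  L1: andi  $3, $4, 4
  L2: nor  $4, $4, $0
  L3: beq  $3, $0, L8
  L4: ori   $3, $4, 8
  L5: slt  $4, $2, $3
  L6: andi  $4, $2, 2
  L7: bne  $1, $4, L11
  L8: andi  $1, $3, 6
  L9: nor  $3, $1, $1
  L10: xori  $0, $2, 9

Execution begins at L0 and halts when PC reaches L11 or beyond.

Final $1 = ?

0

#0 or   $4, $1, $4 ; 0/9/10/0/15
#1 andi  $3, $4, 4 ; 0/9/10/4/15
#2 nor  $4, $4, $0 ; 0/9/10/4/65520
#3 beq  $3, $0, L8 ; 0/9/10/4/65520 ; →fallthru
#4 ori   $3, $4, 8 ; 0/9/10/65528/65520
#5 slt  $4, $2, $3 ; 0/9/10/65528/1
#6 andi  $4, $2, 2 ; 0/9/10/65528/2
#7 bne  $1, $4, L11 ; 0/9/10/65528/2 ; →target
#8 andi  $1, $3, 6 ; 0/0/10/65528/2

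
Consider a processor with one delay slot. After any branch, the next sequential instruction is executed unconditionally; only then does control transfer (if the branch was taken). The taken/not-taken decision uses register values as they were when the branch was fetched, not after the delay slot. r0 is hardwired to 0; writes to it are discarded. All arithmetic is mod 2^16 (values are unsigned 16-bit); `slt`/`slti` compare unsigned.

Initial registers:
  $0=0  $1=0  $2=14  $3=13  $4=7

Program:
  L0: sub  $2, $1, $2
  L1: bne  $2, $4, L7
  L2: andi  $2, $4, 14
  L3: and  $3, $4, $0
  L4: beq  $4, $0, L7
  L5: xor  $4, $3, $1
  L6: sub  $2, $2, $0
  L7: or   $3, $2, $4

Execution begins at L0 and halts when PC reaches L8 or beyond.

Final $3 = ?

PC=0  sub  $2, $1, $2        | $0=0 $1=0 $2=65522 $3=13 $4=7
PC=1  bne  $2, $4, L7        | $0=0 $1=0 $2=65522 $3=13 $4=7  [TAKEN]
PC=2  andi  $2, $4, 14       | $0=0 $1=0 $2=6 $3=13 $4=7
PC=7  or   $3, $2, $4        | $0=0 $1=0 $2=6 $3=7 $4=7

7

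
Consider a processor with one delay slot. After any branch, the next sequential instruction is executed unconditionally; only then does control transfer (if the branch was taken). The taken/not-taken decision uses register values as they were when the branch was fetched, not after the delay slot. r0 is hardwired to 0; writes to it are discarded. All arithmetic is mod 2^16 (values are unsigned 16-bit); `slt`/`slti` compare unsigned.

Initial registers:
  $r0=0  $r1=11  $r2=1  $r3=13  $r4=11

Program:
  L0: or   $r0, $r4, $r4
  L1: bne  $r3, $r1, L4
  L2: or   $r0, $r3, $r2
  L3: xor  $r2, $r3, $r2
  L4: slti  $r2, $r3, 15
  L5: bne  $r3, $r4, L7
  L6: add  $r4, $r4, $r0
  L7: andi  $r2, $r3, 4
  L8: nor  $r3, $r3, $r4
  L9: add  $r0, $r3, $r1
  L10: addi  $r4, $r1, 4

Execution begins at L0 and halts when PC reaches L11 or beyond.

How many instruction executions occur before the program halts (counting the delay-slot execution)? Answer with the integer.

10

PC=0  or   $r0, $r4, $r4     | $r0=0 $r1=11 $r2=1 $r3=13 $r4=11
PC=1  bne  $r3, $r1, L4      | $r0=0 $r1=11 $r2=1 $r3=13 $r4=11  [TAKEN]
PC=2  or   $r0, $r3, $r2     | $r0=0 $r1=11 $r2=1 $r3=13 $r4=11
PC=4  slti  $r2, $r3, 15     | $r0=0 $r1=11 $r2=1 $r3=13 $r4=11
PC=5  bne  $r3, $r4, L7      | $r0=0 $r1=11 $r2=1 $r3=13 $r4=11  [TAKEN]
PC=6  add  $r4, $r4, $r0     | $r0=0 $r1=11 $r2=1 $r3=13 $r4=11
PC=7  andi  $r2, $r3, 4      | $r0=0 $r1=11 $r2=4 $r3=13 $r4=11
PC=8  nor  $r3, $r3, $r4     | $r0=0 $r1=11 $r2=4 $r3=65520 $r4=11
PC=9  add  $r0, $r3, $r1     | $r0=0 $r1=11 $r2=4 $r3=65520 $r4=11
PC=10 addi  $r4, $r1, 4      | $r0=0 $r1=11 $r2=4 $r3=65520 $r4=15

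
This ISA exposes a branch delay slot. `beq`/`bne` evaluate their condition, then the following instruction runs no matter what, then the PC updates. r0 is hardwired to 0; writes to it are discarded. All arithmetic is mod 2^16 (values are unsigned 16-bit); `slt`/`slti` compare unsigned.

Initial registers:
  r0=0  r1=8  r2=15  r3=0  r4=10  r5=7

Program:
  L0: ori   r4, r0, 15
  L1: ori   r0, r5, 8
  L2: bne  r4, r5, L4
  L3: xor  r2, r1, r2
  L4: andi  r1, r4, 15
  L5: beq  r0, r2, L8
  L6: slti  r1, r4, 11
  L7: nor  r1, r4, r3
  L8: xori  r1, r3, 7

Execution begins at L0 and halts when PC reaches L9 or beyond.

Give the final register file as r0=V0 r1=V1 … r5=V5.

#0 ori   r4, r0, 15 ; 0/8/15/0/15/7
#1 ori   r0, r5, 8 ; 0/8/15/0/15/7
#2 bne  r4, r5, L4 ; 0/8/15/0/15/7 ; →target
#3 xor  r2, r1, r2 ; 0/8/7/0/15/7
#4 andi  r1, r4, 15 ; 0/15/7/0/15/7
#5 beq  r0, r2, L8 ; 0/15/7/0/15/7 ; →fallthru
#6 slti  r1, r4, 11 ; 0/0/7/0/15/7
#7 nor  r1, r4, r3 ; 0/65520/7/0/15/7
#8 xori  r1, r3, 7 ; 0/7/7/0/15/7

r0=0 r1=7 r2=7 r3=0 r4=15 r5=7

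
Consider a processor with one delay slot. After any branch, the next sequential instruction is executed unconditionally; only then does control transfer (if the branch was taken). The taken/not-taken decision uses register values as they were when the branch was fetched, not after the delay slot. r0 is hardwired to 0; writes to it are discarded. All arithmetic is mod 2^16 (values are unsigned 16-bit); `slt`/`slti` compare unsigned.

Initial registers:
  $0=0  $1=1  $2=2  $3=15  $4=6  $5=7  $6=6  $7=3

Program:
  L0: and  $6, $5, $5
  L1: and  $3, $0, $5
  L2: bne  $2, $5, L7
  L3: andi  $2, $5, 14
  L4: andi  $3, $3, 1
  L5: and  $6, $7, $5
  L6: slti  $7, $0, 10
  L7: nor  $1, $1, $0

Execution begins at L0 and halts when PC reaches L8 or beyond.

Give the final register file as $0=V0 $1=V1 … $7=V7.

PC=0  and  $6, $5, $5        | $0=0 $1=1 $2=2 $3=15 $4=6 $5=7 $6=7 $7=3
PC=1  and  $3, $0, $5        | $0=0 $1=1 $2=2 $3=0 $4=6 $5=7 $6=7 $7=3
PC=2  bne  $2, $5, L7        | $0=0 $1=1 $2=2 $3=0 $4=6 $5=7 $6=7 $7=3  [TAKEN]
PC=3  andi  $2, $5, 14       | $0=0 $1=1 $2=6 $3=0 $4=6 $5=7 $6=7 $7=3
PC=7  nor  $1, $1, $0        | $0=0 $1=65534 $2=6 $3=0 $4=6 $5=7 $6=7 $7=3

$0=0 $1=65534 $2=6 $3=0 $4=6 $5=7 $6=7 $7=3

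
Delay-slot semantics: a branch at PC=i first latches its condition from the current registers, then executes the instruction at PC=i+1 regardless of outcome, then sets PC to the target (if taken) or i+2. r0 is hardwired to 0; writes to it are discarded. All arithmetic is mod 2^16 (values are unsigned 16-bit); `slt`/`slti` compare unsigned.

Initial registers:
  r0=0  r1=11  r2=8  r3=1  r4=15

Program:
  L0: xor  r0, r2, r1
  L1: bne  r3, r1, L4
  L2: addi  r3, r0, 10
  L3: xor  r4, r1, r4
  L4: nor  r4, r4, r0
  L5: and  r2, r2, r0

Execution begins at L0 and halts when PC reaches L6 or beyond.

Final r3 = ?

10

PC=0  xor  r0, r2, r1        | r0=0 r1=11 r2=8 r3=1 r4=15
PC=1  bne  r3, r1, L4        | r0=0 r1=11 r2=8 r3=1 r4=15  [TAKEN]
PC=2  addi  r3, r0, 10       | r0=0 r1=11 r2=8 r3=10 r4=15
PC=4  nor  r4, r4, r0        | r0=0 r1=11 r2=8 r3=10 r4=65520
PC=5  and  r2, r2, r0        | r0=0 r1=11 r2=0 r3=10 r4=65520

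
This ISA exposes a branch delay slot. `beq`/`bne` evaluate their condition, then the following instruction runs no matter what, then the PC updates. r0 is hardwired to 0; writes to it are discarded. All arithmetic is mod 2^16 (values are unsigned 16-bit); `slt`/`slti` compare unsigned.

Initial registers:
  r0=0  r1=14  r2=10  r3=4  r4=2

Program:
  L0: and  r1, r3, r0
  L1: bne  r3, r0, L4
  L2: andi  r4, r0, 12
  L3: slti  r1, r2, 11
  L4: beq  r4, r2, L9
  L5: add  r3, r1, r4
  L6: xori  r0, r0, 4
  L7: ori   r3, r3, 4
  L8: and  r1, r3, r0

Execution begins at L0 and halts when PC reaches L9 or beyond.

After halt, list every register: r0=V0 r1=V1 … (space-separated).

r0=0 r1=0 r2=10 r3=4 r4=0

[0] and  r1, r3, r0  →  {r0:0, r1:0, r2:10, r3:4, r4:2}
[1] bne  r3, r0, L4  →  {r0:0, r1:0, r2:10, r3:4, r4:2}  ⟨branch taken⟩
[2] andi  r4, r0, 12  →  {r0:0, r1:0, r2:10, r3:4, r4:0}
[4] beq  r4, r2, L9  →  {r0:0, r1:0, r2:10, r3:4, r4:0}  ⟨branch fallthrough⟩
[5] add  r3, r1, r4  →  {r0:0, r1:0, r2:10, r3:0, r4:0}
[6] xori  r0, r0, 4  →  {r0:0, r1:0, r2:10, r3:0, r4:0}
[7] ori   r3, r3, 4  →  {r0:0, r1:0, r2:10, r3:4, r4:0}
[8] and  r1, r3, r0  →  {r0:0, r1:0, r2:10, r3:4, r4:0}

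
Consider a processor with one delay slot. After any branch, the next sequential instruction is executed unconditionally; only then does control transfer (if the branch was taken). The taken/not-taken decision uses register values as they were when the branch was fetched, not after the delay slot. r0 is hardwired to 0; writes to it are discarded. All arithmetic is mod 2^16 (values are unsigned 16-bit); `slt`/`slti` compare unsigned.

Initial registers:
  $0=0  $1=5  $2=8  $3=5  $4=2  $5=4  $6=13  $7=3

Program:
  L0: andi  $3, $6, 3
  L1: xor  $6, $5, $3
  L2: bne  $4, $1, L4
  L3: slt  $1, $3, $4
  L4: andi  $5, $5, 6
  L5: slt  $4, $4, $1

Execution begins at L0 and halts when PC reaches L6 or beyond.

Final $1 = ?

[0] andi  $3, $6, 3  →  {$0:0, $1:5, $2:8, $3:1, $4:2, $5:4, $6:13, $7:3}
[1] xor  $6, $5, $3  →  {$0:0, $1:5, $2:8, $3:1, $4:2, $5:4, $6:5, $7:3}
[2] bne  $4, $1, L4  →  {$0:0, $1:5, $2:8, $3:1, $4:2, $5:4, $6:5, $7:3}  ⟨branch taken⟩
[3] slt  $1, $3, $4  →  {$0:0, $1:1, $2:8, $3:1, $4:2, $5:4, $6:5, $7:3}
[4] andi  $5, $5, 6  →  {$0:0, $1:1, $2:8, $3:1, $4:2, $5:4, $6:5, $7:3}
[5] slt  $4, $4, $1  →  {$0:0, $1:1, $2:8, $3:1, $4:0, $5:4, $6:5, $7:3}

1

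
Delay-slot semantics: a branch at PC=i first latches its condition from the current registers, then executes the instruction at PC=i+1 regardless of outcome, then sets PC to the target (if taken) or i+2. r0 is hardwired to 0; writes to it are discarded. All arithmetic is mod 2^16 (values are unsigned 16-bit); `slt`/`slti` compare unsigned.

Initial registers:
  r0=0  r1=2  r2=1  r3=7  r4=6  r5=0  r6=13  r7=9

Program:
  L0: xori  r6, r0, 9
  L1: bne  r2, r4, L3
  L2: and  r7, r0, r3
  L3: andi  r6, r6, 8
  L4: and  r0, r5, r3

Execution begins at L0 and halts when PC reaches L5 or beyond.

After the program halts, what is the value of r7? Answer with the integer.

0

#0 xori  r6, r0, 9 ; 0/2/1/7/6/0/9/9
#1 bne  r2, r4, L3 ; 0/2/1/7/6/0/9/9 ; →target
#2 and  r7, r0, r3 ; 0/2/1/7/6/0/9/0
#3 andi  r6, r6, 8 ; 0/2/1/7/6/0/8/0
#4 and  r0, r5, r3 ; 0/2/1/7/6/0/8/0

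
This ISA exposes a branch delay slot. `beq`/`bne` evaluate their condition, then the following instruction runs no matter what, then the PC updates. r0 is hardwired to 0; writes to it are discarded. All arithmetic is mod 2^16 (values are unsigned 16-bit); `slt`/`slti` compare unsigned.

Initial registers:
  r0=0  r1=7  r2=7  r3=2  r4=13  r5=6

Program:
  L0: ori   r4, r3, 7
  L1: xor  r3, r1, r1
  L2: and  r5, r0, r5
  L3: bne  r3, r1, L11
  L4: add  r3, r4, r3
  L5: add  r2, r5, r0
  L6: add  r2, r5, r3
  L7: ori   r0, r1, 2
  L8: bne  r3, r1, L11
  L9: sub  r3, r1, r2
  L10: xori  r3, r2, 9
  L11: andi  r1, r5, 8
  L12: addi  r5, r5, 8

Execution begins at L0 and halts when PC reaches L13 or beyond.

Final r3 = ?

7

PC=0  ori   r4, r3, 7        | r0=0 r1=7 r2=7 r3=2 r4=7 r5=6
PC=1  xor  r3, r1, r1        | r0=0 r1=7 r2=7 r3=0 r4=7 r5=6
PC=2  and  r5, r0, r5        | r0=0 r1=7 r2=7 r3=0 r4=7 r5=0
PC=3  bne  r3, r1, L11       | r0=0 r1=7 r2=7 r3=0 r4=7 r5=0  [TAKEN]
PC=4  add  r3, r4, r3        | r0=0 r1=7 r2=7 r3=7 r4=7 r5=0
PC=11 andi  r1, r5, 8        | r0=0 r1=0 r2=7 r3=7 r4=7 r5=0
PC=12 addi  r5, r5, 8        | r0=0 r1=0 r2=7 r3=7 r4=7 r5=8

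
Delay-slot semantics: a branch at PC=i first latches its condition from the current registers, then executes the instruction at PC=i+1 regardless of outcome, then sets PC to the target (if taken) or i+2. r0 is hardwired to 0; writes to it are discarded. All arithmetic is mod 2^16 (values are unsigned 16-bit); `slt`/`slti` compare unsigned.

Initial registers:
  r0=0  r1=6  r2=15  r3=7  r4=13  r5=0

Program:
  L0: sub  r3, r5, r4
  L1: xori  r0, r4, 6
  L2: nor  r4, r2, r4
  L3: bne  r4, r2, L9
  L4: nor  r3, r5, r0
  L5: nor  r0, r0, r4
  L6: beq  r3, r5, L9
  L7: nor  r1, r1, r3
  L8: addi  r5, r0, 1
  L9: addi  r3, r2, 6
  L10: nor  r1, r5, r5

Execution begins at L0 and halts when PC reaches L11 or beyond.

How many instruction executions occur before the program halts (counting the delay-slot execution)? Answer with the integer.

7

[0] sub  r3, r5, r4  →  {r0:0, r1:6, r2:15, r3:65523, r4:13, r5:0}
[1] xori  r0, r4, 6  →  {r0:0, r1:6, r2:15, r3:65523, r4:13, r5:0}
[2] nor  r4, r2, r4  →  {r0:0, r1:6, r2:15, r3:65523, r4:65520, r5:0}
[3] bne  r4, r2, L9  →  {r0:0, r1:6, r2:15, r3:65523, r4:65520, r5:0}  ⟨branch taken⟩
[4] nor  r3, r5, r0  →  {r0:0, r1:6, r2:15, r3:65535, r4:65520, r5:0}
[9] addi  r3, r2, 6  →  {r0:0, r1:6, r2:15, r3:21, r4:65520, r5:0}
[10] nor  r1, r5, r5  →  {r0:0, r1:65535, r2:15, r3:21, r4:65520, r5:0}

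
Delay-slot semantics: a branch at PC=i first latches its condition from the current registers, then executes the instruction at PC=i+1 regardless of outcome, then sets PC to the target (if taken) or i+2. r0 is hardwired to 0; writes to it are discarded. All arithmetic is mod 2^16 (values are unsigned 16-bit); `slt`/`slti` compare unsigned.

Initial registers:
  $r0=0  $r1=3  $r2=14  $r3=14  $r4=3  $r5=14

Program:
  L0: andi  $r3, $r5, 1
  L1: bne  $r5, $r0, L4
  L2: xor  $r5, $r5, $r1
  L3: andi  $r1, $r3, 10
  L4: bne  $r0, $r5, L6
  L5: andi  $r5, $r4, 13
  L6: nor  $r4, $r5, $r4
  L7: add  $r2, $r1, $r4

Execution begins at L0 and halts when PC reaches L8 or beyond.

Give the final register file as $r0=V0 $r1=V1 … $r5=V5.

$r0=0 $r1=3 $r2=65535 $r3=0 $r4=65532 $r5=1

[0] andi  $r3, $r5, 1  →  {$r0:0, $r1:3, $r2:14, $r3:0, $r4:3, $r5:14}
[1] bne  $r5, $r0, L4  →  {$r0:0, $r1:3, $r2:14, $r3:0, $r4:3, $r5:14}  ⟨branch taken⟩
[2] xor  $r5, $r5, $r1  →  {$r0:0, $r1:3, $r2:14, $r3:0, $r4:3, $r5:13}
[4] bne  $r0, $r5, L6  →  {$r0:0, $r1:3, $r2:14, $r3:0, $r4:3, $r5:13}  ⟨branch taken⟩
[5] andi  $r5, $r4, 13  →  {$r0:0, $r1:3, $r2:14, $r3:0, $r4:3, $r5:1}
[6] nor  $r4, $r5, $r4  →  {$r0:0, $r1:3, $r2:14, $r3:0, $r4:65532, $r5:1}
[7] add  $r2, $r1, $r4  →  {$r0:0, $r1:3, $r2:65535, $r3:0, $r4:65532, $r5:1}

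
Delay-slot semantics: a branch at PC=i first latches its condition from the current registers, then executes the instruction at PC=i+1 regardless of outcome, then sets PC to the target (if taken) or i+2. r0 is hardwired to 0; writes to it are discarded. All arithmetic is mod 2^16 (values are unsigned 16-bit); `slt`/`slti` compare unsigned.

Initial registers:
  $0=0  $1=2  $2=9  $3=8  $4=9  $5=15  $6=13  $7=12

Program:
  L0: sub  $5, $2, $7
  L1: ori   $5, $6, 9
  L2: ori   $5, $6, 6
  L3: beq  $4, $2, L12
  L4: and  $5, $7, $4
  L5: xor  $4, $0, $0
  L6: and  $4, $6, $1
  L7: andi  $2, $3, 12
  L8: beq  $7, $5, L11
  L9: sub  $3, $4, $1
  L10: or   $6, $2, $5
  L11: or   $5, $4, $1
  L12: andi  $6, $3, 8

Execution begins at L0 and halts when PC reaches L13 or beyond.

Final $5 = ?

PC=0  sub  $5, $2, $7        | $0=0 $1=2 $2=9 $3=8 $4=9 $5=65533 $6=13 $7=12
PC=1  ori   $5, $6, 9        | $0=0 $1=2 $2=9 $3=8 $4=9 $5=13 $6=13 $7=12
PC=2  ori   $5, $6, 6        | $0=0 $1=2 $2=9 $3=8 $4=9 $5=15 $6=13 $7=12
PC=3  beq  $4, $2, L12       | $0=0 $1=2 $2=9 $3=8 $4=9 $5=15 $6=13 $7=12  [TAKEN]
PC=4  and  $5, $7, $4        | $0=0 $1=2 $2=9 $3=8 $4=9 $5=8 $6=13 $7=12
PC=12 andi  $6, $3, 8        | $0=0 $1=2 $2=9 $3=8 $4=9 $5=8 $6=8 $7=12

8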